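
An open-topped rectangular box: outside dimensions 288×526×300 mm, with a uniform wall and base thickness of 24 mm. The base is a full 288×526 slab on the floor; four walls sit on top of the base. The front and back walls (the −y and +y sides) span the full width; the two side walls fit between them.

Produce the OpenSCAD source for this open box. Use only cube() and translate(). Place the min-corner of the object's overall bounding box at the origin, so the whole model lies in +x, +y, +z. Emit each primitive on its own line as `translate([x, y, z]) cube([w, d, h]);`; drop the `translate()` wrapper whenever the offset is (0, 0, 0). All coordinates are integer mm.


cube([288, 526, 24]);
translate([0, 0, 24]) cube([288, 24, 276]);
translate([0, 502, 24]) cube([288, 24, 276]);
translate([0, 24, 24]) cube([24, 478, 276]);
translate([264, 24, 24]) cube([24, 478, 276]);


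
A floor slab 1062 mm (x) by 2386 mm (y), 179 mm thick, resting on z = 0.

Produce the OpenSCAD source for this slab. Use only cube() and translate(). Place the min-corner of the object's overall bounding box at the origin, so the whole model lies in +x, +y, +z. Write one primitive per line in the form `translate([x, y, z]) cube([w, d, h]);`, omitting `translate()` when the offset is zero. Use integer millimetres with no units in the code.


cube([1062, 2386, 179]);


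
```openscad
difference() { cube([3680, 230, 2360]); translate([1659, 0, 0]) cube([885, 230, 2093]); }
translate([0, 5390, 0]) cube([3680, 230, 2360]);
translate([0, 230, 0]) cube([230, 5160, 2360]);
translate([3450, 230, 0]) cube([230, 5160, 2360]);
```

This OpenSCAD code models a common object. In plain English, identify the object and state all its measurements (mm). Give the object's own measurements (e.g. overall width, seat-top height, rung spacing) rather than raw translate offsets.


A single room: four walls, each 2360 mm tall and 230 mm thick, enclosing an outside footprint 3680×5620 mm (x × y), no floor or roof. The front and back walls (−y and +y sides) run the full x-width; the side walls fit between their inner faces. A door opening 885 mm wide and 2093 mm tall is cut through the front wall from the floor up, its −x edge 1659 mm from the wall's −x end.


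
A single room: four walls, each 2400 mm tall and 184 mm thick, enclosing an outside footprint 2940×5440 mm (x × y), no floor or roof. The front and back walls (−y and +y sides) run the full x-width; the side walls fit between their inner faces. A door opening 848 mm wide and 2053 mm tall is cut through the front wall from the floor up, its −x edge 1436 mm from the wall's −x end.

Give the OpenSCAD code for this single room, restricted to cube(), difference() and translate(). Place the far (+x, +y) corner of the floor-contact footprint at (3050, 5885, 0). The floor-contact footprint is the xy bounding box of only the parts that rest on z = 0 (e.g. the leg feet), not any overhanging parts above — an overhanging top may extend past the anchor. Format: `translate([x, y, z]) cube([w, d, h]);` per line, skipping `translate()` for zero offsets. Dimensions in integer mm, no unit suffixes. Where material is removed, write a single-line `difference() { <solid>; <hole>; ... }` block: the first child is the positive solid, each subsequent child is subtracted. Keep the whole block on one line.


difference() { translate([110, 445, 0]) cube([2940, 184, 2400]); translate([1546, 445, 0]) cube([848, 184, 2053]); }
translate([110, 5701, 0]) cube([2940, 184, 2400]);
translate([110, 629, 0]) cube([184, 5072, 2400]);
translate([2866, 629, 0]) cube([184, 5072, 2400]);


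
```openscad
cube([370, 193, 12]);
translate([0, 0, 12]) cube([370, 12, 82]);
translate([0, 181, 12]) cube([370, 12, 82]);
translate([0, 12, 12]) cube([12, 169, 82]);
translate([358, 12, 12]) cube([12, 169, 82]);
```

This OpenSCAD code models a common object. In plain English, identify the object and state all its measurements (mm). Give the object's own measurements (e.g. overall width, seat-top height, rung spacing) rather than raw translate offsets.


An open-topped rectangular box: outside dimensions 370×193×94 mm, with a uniform wall and base thickness of 12 mm. The base is a full 370×193 slab on the floor; four walls sit on top of the base. The front and back walls (the −y and +y sides) span the full width; the two side walls fit between them.


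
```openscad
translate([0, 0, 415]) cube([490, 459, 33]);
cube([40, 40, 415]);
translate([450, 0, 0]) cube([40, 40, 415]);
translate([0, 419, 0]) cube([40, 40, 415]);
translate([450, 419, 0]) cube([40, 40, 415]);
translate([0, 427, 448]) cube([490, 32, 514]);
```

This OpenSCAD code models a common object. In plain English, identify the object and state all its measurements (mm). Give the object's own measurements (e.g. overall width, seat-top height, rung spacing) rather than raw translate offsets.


A chair. The seat is a 490×459×33 mm slab with its top at z = 448 mm, on four 40×40 mm corner legs (flush with the seat edges, standing on z = 0). A flat backrest 32 mm thick, 514 mm tall, spans the full seat width and rises from the seat top along its +y edge, rear face flush with the rear of the seat.


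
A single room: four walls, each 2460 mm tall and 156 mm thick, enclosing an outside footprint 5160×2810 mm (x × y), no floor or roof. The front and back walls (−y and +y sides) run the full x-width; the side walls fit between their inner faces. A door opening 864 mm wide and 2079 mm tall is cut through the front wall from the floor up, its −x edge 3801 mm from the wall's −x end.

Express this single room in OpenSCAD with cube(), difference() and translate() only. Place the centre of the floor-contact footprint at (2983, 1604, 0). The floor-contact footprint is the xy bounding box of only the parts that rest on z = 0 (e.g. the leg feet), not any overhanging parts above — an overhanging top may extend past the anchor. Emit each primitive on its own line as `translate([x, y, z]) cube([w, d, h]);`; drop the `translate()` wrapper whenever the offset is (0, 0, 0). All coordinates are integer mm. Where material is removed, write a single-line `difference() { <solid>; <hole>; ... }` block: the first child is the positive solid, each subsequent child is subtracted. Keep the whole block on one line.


difference() { translate([403, 199, 0]) cube([5160, 156, 2460]); translate([4204, 199, 0]) cube([864, 156, 2079]); }
translate([403, 2853, 0]) cube([5160, 156, 2460]);
translate([403, 355, 0]) cube([156, 2498, 2460]);
translate([5407, 355, 0]) cube([156, 2498, 2460]);


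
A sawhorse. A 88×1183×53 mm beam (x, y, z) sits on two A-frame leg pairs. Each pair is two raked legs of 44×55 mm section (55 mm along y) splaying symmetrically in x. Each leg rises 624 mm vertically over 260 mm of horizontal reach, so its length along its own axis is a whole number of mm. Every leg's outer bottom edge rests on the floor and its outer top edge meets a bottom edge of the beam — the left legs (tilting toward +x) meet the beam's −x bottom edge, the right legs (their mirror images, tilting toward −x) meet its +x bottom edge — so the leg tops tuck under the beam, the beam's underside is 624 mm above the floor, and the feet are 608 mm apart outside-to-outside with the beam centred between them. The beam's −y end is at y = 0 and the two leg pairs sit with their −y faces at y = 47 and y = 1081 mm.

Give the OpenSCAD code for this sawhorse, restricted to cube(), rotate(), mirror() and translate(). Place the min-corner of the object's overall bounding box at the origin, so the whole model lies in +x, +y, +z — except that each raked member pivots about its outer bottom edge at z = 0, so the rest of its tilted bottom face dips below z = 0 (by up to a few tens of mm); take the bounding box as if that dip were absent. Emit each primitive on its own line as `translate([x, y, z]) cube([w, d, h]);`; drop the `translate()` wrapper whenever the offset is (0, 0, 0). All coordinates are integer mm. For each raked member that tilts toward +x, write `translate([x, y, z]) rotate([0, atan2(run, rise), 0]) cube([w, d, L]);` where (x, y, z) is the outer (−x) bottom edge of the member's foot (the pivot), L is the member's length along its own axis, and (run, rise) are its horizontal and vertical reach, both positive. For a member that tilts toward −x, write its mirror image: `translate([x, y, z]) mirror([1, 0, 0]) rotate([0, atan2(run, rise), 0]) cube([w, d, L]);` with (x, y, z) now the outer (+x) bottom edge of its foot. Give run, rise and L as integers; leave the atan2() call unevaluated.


translate([260, 0, 624]) cube([88, 1183, 53]);
translate([0, 47, 0]) rotate([0, atan2(260, 624), 0]) cube([44, 55, 676]);
translate([608, 47, 0]) mirror([1, 0, 0]) rotate([0, atan2(260, 624), 0]) cube([44, 55, 676]);
translate([0, 1081, 0]) rotate([0, atan2(260, 624), 0]) cube([44, 55, 676]);
translate([608, 1081, 0]) mirror([1, 0, 0]) rotate([0, atan2(260, 624), 0]) cube([44, 55, 676]);


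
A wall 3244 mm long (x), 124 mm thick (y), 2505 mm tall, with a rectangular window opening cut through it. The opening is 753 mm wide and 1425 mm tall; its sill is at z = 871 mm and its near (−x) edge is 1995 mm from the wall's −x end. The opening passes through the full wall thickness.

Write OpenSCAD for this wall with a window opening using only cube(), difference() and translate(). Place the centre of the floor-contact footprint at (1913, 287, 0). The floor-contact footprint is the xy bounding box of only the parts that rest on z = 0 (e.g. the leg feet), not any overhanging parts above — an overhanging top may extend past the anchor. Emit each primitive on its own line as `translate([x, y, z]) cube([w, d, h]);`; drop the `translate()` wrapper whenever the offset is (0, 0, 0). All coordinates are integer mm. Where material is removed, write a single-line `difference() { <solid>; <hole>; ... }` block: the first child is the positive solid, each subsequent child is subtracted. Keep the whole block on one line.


difference() { translate([291, 225, 0]) cube([3244, 124, 2505]); translate([2286, 225, 871]) cube([753, 124, 1425]); }


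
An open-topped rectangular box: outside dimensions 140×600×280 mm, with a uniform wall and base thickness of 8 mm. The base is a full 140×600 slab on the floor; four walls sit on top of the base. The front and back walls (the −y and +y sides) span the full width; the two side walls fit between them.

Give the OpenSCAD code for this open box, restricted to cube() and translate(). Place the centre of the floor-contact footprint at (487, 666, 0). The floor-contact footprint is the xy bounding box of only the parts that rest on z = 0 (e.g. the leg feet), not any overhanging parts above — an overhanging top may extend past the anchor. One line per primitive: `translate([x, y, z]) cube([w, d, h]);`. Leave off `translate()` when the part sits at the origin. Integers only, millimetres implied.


translate([417, 366, 0]) cube([140, 600, 8]);
translate([417, 366, 8]) cube([140, 8, 272]);
translate([417, 958, 8]) cube([140, 8, 272]);
translate([417, 374, 8]) cube([8, 584, 272]);
translate([549, 374, 8]) cube([8, 584, 272]);


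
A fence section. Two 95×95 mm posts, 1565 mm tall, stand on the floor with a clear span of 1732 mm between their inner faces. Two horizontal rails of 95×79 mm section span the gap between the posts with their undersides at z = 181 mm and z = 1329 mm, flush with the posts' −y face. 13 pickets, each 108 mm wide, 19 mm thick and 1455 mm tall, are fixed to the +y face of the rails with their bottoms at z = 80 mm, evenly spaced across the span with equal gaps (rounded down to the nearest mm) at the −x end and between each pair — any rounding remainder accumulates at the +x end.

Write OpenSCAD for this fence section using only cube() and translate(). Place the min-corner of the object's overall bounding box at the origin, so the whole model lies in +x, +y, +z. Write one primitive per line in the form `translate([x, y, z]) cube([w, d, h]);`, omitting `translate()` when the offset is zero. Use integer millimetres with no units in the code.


cube([95, 95, 1565]);
translate([1827, 0, 0]) cube([95, 95, 1565]);
translate([95, 0, 181]) cube([1732, 95, 79]);
translate([95, 0, 1329]) cube([1732, 95, 79]);
translate([118, 95, 80]) cube([108, 19, 1455]);
translate([249, 95, 80]) cube([108, 19, 1455]);
translate([380, 95, 80]) cube([108, 19, 1455]);
translate([511, 95, 80]) cube([108, 19, 1455]);
translate([642, 95, 80]) cube([108, 19, 1455]);
translate([773, 95, 80]) cube([108, 19, 1455]);
translate([904, 95, 80]) cube([108, 19, 1455]);
translate([1035, 95, 80]) cube([108, 19, 1455]);
translate([1166, 95, 80]) cube([108, 19, 1455]);
translate([1297, 95, 80]) cube([108, 19, 1455]);
translate([1428, 95, 80]) cube([108, 19, 1455]);
translate([1559, 95, 80]) cube([108, 19, 1455]);
translate([1690, 95, 80]) cube([108, 19, 1455]);


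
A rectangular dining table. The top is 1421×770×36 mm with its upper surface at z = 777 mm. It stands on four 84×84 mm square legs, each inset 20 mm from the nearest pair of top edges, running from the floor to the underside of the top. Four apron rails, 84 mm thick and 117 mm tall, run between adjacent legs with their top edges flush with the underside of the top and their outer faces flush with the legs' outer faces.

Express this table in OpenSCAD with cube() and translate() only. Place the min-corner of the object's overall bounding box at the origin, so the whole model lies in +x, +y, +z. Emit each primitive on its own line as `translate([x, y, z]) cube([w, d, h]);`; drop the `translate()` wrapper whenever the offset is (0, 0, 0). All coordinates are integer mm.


translate([0, 0, 741]) cube([1421, 770, 36]);
translate([20, 20, 0]) cube([84, 84, 741]);
translate([1317, 20, 0]) cube([84, 84, 741]);
translate([20, 666, 0]) cube([84, 84, 741]);
translate([1317, 666, 0]) cube([84, 84, 741]);
translate([104, 20, 624]) cube([1213, 84, 117]);
translate([104, 666, 624]) cube([1213, 84, 117]);
translate([20, 104, 624]) cube([84, 562, 117]);
translate([1317, 104, 624]) cube([84, 562, 117]);


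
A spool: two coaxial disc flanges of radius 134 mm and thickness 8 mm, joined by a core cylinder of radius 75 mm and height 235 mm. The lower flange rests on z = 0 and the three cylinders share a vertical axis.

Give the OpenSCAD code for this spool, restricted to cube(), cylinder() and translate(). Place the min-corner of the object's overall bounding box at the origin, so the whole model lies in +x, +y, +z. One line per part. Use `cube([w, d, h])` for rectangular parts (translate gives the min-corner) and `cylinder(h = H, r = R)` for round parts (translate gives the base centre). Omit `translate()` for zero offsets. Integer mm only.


translate([134, 134, 0]) cylinder(h = 8, r = 134);
translate([134, 134, 8]) cylinder(h = 235, r = 75);
translate([134, 134, 243]) cylinder(h = 8, r = 134);


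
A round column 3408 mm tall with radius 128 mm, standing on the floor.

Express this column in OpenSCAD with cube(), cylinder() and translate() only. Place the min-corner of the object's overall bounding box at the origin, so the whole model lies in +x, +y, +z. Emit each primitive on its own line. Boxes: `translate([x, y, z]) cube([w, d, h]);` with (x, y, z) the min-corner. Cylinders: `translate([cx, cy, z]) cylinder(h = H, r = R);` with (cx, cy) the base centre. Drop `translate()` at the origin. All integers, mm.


translate([128, 128, 0]) cylinder(h = 3408, r = 128);


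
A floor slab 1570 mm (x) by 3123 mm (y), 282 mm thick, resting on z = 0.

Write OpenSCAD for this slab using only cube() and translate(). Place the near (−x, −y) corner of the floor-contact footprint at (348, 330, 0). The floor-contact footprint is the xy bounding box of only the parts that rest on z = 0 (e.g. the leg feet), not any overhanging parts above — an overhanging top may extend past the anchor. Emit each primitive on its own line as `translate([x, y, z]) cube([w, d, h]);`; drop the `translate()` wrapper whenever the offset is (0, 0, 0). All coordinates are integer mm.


translate([348, 330, 0]) cube([1570, 3123, 282]);


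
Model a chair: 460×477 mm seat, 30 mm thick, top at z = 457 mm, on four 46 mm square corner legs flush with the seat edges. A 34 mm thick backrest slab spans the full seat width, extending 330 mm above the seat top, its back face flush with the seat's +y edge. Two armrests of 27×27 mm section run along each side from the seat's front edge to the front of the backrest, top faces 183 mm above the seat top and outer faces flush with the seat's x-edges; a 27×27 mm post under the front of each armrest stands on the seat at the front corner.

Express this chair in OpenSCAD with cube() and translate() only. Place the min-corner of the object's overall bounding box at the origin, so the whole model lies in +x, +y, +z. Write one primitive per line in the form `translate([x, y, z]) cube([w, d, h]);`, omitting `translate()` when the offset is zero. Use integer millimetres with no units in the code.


translate([0, 0, 427]) cube([460, 477, 30]);
cube([46, 46, 427]);
translate([414, 0, 0]) cube([46, 46, 427]);
translate([0, 431, 0]) cube([46, 46, 427]);
translate([414, 431, 0]) cube([46, 46, 427]);
translate([0, 443, 457]) cube([460, 34, 330]);
translate([0, 0, 613]) cube([27, 443, 27]);
translate([433, 0, 613]) cube([27, 443, 27]);
translate([0, 0, 457]) cube([27, 27, 156]);
translate([433, 0, 457]) cube([27, 27, 156]);


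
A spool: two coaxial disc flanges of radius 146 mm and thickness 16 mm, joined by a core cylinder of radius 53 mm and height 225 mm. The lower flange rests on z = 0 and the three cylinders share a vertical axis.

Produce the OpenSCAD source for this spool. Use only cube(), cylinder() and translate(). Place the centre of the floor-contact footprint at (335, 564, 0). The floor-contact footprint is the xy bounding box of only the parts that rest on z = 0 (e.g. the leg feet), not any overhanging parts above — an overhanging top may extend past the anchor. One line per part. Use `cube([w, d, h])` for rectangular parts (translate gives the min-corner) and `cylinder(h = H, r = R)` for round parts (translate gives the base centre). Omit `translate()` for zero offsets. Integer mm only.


translate([335, 564, 0]) cylinder(h = 16, r = 146);
translate([335, 564, 16]) cylinder(h = 225, r = 53);
translate([335, 564, 241]) cylinder(h = 16, r = 146);


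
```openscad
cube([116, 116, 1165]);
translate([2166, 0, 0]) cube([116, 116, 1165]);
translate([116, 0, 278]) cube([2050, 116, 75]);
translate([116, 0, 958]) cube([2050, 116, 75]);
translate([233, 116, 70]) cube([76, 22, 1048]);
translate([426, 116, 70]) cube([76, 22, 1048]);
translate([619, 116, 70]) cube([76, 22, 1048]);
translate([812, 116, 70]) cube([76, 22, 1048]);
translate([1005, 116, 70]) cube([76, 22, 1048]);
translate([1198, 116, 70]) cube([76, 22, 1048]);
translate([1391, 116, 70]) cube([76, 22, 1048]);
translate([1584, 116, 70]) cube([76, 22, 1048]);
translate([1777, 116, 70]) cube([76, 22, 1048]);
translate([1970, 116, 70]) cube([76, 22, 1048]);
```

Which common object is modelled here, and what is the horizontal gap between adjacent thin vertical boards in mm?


A fence section. The picket gap is 117 mm.

Two posts, two rails, 10 pickets — a fence section. Span 2050 mm holds 10 pickets of 76 mm with 11 equal gaps: ⌊(2050 − 10·76) / 11⌋ = 117 mm.


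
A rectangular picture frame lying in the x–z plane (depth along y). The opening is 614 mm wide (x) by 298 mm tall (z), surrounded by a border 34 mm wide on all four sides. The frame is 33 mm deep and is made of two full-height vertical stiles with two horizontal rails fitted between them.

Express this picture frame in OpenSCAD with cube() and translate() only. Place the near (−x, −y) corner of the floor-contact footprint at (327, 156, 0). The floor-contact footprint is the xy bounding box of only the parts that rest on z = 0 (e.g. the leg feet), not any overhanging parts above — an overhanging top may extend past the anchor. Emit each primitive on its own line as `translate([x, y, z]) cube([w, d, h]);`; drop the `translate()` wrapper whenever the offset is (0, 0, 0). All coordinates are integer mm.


translate([327, 156, 0]) cube([34, 33, 366]);
translate([975, 156, 0]) cube([34, 33, 366]);
translate([361, 156, 0]) cube([614, 33, 34]);
translate([361, 156, 332]) cube([614, 33, 34]);


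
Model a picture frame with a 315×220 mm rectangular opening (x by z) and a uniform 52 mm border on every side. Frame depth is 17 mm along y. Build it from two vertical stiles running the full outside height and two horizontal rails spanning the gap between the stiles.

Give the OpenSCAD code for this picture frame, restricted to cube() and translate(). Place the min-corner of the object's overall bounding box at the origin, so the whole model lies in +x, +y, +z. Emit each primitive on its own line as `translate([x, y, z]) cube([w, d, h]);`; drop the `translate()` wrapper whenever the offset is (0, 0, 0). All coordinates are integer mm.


cube([52, 17, 324]);
translate([367, 0, 0]) cube([52, 17, 324]);
translate([52, 0, 0]) cube([315, 17, 52]);
translate([52, 0, 272]) cube([315, 17, 52]);


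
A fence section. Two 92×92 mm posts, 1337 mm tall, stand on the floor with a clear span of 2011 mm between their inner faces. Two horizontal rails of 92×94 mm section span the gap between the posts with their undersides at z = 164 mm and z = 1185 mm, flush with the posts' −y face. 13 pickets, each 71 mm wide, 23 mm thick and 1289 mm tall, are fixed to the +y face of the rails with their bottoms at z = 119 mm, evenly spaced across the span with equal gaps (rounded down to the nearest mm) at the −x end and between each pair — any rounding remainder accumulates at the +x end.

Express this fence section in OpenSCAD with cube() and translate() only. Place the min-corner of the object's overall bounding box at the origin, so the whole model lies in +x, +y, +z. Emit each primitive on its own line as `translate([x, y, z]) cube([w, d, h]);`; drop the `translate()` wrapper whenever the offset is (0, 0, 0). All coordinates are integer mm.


cube([92, 92, 1337]);
translate([2103, 0, 0]) cube([92, 92, 1337]);
translate([92, 0, 164]) cube([2011, 92, 94]);
translate([92, 0, 1185]) cube([2011, 92, 94]);
translate([169, 92, 119]) cube([71, 23, 1289]);
translate([317, 92, 119]) cube([71, 23, 1289]);
translate([465, 92, 119]) cube([71, 23, 1289]);
translate([613, 92, 119]) cube([71, 23, 1289]);
translate([761, 92, 119]) cube([71, 23, 1289]);
translate([909, 92, 119]) cube([71, 23, 1289]);
translate([1057, 92, 119]) cube([71, 23, 1289]);
translate([1205, 92, 119]) cube([71, 23, 1289]);
translate([1353, 92, 119]) cube([71, 23, 1289]);
translate([1501, 92, 119]) cube([71, 23, 1289]);
translate([1649, 92, 119]) cube([71, 23, 1289]);
translate([1797, 92, 119]) cube([71, 23, 1289]);
translate([1945, 92, 119]) cube([71, 23, 1289]);


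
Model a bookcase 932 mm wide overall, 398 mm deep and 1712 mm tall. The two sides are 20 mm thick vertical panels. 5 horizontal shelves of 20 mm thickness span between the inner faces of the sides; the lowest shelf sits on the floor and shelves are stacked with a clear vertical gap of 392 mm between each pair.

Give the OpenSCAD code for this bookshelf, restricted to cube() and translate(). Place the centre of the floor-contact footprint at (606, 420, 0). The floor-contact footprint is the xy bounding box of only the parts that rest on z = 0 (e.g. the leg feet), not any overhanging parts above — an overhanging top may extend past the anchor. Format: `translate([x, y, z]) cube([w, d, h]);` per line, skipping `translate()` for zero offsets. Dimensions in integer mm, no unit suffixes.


translate([140, 221, 0]) cube([20, 398, 1712]);
translate([1052, 221, 0]) cube([20, 398, 1712]);
translate([160, 221, 0]) cube([892, 398, 20]);
translate([160, 221, 412]) cube([892, 398, 20]);
translate([160, 221, 824]) cube([892, 398, 20]);
translate([160, 221, 1236]) cube([892, 398, 20]);
translate([160, 221, 1648]) cube([892, 398, 20]);


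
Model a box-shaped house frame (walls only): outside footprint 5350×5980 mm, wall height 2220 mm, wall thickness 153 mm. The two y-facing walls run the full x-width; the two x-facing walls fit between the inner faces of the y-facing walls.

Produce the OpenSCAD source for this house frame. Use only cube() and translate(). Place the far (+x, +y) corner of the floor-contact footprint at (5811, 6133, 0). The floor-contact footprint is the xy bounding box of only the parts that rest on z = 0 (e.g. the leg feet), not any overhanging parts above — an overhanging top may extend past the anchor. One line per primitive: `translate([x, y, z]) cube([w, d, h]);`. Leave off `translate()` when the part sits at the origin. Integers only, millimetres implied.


translate([461, 153, 0]) cube([5350, 153, 2220]);
translate([461, 5980, 0]) cube([5350, 153, 2220]);
translate([461, 306, 0]) cube([153, 5674, 2220]);
translate([5658, 306, 0]) cube([153, 5674, 2220]);


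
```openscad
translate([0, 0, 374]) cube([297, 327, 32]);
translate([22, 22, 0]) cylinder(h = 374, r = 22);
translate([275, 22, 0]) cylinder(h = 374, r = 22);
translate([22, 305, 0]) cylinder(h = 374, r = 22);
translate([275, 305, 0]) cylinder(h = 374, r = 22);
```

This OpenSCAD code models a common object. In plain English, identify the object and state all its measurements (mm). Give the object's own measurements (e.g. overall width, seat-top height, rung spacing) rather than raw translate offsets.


A four-legged stool. The seat is a 297×327×32 mm slab whose top surface is at z = 406 mm; four round legs, each 44 mm in diameter, run from the floor (z = 0) to the underside of the seat, each leg's axis is inset half a diameter from the nearest pair of seat edges (so the leg's bounding box is flush with the corner).


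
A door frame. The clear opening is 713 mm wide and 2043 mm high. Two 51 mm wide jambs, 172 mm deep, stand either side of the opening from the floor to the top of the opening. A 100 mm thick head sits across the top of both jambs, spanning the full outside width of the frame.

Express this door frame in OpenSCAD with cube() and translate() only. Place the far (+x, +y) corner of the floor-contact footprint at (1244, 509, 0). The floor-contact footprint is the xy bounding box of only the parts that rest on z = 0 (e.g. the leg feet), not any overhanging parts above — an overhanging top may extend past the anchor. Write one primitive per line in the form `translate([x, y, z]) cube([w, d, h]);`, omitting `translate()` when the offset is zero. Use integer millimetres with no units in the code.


translate([429, 337, 0]) cube([51, 172, 2043]);
translate([1193, 337, 0]) cube([51, 172, 2043]);
translate([429, 337, 2043]) cube([815, 172, 100]);


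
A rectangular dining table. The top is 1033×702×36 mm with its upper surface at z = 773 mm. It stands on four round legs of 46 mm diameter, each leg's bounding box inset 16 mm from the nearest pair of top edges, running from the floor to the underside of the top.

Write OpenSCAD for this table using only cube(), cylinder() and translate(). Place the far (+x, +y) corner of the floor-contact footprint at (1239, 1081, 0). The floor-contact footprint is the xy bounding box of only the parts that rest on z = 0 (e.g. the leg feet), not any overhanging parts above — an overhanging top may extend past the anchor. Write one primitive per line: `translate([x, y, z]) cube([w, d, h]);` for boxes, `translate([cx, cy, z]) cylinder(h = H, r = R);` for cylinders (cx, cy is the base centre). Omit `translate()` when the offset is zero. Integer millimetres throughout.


translate([222, 395, 737]) cube([1033, 702, 36]);
translate([261, 434, 0]) cylinder(h = 737, r = 23);
translate([1216, 434, 0]) cylinder(h = 737, r = 23);
translate([261, 1058, 0]) cylinder(h = 737, r = 23);
translate([1216, 1058, 0]) cylinder(h = 737, r = 23);


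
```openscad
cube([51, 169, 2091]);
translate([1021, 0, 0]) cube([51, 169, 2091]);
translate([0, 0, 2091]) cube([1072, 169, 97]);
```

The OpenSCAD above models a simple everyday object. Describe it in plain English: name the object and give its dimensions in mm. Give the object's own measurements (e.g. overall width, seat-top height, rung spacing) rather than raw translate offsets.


A door frame. The clear opening is 970 mm wide and 2091 mm high. Two 51 mm wide jambs, 169 mm deep, stand either side of the opening from the floor to the top of the opening. A 97 mm thick head sits across the top of both jambs, spanning the full outside width of the frame.


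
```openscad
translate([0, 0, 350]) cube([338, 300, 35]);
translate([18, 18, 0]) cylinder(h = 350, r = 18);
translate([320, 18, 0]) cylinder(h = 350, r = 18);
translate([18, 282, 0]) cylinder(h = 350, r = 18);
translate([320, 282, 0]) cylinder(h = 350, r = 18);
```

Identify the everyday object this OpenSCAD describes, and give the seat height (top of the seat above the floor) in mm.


A stool. The seat height is 385 mm.

A 338×300×35 slab at z = 350 on four corner cylinders — a stool. The seat top is 350 + 35 = 385 mm.


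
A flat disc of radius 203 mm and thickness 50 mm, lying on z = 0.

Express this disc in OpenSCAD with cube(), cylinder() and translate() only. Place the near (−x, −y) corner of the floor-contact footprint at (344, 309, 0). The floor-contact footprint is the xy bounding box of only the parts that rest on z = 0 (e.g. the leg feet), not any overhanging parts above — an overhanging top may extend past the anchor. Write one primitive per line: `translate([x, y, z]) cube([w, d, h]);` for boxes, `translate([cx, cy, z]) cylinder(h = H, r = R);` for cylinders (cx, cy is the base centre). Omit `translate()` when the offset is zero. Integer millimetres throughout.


translate([547, 512, 0]) cylinder(h = 50, r = 203);


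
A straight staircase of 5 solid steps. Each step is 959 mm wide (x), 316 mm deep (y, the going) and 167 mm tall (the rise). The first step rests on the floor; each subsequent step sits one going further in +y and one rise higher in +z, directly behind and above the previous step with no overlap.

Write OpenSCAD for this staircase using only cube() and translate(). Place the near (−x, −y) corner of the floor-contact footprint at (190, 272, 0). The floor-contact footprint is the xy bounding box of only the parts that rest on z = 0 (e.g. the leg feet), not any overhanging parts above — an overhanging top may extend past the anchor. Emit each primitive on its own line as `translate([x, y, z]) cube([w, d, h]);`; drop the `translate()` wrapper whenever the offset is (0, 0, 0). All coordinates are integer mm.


translate([190, 272, 0]) cube([959, 316, 167]);
translate([190, 588, 167]) cube([959, 316, 167]);
translate([190, 904, 334]) cube([959, 316, 167]);
translate([190, 1220, 501]) cube([959, 316, 167]);
translate([190, 1536, 668]) cube([959, 316, 167]);


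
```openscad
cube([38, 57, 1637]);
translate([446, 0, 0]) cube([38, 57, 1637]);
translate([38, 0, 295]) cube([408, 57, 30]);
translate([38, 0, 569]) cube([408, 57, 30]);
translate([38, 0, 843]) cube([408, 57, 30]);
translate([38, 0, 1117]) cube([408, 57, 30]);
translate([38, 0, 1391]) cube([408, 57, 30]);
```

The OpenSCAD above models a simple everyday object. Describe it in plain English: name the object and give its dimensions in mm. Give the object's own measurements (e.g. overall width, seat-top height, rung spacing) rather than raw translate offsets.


A straight ladder. Two 38×57 mm vertical rails, 1637 mm tall, stand 484 mm apart (outside-to-outside) with their front faces coplanar on the −y side. 5 rungs, each 57 mm deep and 30 mm tall, span between the inner faces of the rails, front faces flush with the rails. The lowest rung's underside is at z = 295 mm and rungs are spaced 274 mm apart (underside to underside).


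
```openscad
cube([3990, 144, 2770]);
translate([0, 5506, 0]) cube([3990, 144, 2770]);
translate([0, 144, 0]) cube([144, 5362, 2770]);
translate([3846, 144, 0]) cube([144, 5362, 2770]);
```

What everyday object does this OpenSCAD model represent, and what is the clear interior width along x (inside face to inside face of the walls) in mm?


A house (or room) frame. The interior width is 3702 mm.

Four 2770 mm walls enclosing a rectangle with no floor or roof — a room or house frame. Outside width is 3990 mm and wall thickness is 144 mm, so the interior width is 3990 − 2 × 144 = 3702 mm.


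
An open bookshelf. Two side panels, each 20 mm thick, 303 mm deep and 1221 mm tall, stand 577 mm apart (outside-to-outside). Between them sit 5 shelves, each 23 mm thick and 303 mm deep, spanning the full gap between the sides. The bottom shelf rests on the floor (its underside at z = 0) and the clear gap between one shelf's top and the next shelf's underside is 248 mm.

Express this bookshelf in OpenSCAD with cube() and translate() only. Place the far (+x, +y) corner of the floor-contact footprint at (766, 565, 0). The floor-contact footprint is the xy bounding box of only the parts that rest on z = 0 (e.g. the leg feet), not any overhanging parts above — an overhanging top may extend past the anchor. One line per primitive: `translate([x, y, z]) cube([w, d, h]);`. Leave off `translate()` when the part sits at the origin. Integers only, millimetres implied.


translate([189, 262, 0]) cube([20, 303, 1221]);
translate([746, 262, 0]) cube([20, 303, 1221]);
translate([209, 262, 0]) cube([537, 303, 23]);
translate([209, 262, 271]) cube([537, 303, 23]);
translate([209, 262, 542]) cube([537, 303, 23]);
translate([209, 262, 813]) cube([537, 303, 23]);
translate([209, 262, 1084]) cube([537, 303, 23]);


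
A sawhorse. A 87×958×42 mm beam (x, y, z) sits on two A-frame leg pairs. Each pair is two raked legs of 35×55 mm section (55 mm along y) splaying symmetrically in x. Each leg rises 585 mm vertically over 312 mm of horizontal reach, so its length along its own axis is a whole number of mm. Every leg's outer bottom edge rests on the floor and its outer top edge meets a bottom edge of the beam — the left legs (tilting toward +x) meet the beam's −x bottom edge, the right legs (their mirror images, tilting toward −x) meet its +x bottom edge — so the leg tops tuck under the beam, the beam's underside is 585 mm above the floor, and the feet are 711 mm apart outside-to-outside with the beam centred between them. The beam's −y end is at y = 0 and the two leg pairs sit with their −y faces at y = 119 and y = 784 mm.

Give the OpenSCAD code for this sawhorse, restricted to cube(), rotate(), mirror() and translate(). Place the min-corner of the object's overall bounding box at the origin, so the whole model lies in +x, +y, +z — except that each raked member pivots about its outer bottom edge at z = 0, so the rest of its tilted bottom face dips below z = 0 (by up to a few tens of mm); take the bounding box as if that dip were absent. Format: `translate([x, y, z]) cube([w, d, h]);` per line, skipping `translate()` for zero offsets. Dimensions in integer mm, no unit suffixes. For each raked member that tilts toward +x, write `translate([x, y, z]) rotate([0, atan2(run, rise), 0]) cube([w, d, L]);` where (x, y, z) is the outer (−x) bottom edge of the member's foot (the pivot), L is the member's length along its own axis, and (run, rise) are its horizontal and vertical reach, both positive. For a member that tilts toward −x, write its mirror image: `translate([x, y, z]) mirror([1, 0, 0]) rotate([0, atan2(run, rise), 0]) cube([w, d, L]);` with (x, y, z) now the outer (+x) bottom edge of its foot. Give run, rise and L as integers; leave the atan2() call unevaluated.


translate([312, 0, 585]) cube([87, 958, 42]);
translate([0, 119, 0]) rotate([0, atan2(312, 585), 0]) cube([35, 55, 663]);
translate([711, 119, 0]) mirror([1, 0, 0]) rotate([0, atan2(312, 585), 0]) cube([35, 55, 663]);
translate([0, 784, 0]) rotate([0, atan2(312, 585), 0]) cube([35, 55, 663]);
translate([711, 784, 0]) mirror([1, 0, 0]) rotate([0, atan2(312, 585), 0]) cube([35, 55, 663]);


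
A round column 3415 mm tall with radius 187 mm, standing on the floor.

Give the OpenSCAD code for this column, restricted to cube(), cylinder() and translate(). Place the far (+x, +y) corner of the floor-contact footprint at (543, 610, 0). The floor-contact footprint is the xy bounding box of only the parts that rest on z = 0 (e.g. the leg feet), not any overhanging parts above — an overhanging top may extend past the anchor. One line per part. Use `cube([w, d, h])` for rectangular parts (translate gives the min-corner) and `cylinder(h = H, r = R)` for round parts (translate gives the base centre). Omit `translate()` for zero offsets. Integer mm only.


translate([356, 423, 0]) cylinder(h = 3415, r = 187);


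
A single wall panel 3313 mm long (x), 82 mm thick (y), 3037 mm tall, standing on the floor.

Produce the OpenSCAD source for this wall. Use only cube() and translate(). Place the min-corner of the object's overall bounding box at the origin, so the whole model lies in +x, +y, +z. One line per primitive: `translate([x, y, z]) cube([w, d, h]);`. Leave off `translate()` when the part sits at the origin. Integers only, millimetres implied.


cube([3313, 82, 3037]);


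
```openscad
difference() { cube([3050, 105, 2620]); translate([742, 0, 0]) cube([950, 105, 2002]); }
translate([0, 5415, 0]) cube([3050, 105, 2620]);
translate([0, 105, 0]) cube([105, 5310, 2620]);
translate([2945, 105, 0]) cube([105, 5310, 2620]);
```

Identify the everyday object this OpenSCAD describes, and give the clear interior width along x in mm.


A single room. The interior width is 2840 mm.

Four walls enclosing a rectangle with a door in the front wall — a room. Outside width 3050 minus two 105 mm walls gives 2840 mm.


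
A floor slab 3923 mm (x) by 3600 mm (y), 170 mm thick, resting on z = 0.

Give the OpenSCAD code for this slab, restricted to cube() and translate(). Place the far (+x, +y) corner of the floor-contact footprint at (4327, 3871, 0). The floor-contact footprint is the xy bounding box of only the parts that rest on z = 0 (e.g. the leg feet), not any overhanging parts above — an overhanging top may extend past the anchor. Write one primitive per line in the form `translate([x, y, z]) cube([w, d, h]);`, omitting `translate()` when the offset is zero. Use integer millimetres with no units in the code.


translate([404, 271, 0]) cube([3923, 3600, 170]);


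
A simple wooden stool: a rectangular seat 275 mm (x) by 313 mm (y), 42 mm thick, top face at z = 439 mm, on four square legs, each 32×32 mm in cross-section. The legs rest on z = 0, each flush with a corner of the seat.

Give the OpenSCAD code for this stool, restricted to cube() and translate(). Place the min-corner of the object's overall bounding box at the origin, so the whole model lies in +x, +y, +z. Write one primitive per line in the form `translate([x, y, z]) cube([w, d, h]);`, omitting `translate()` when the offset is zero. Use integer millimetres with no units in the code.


// leg_h = 439 - 42 = 397
translate([0, 0, 397]) cube([275, 313, 42]);
cube([32, 32, 397]);
translate([243, 0, 0]) cube([32, 32, 397]);
translate([0, 281, 0]) cube([32, 32, 397]);
translate([243, 281, 0]) cube([32, 32, 397]);


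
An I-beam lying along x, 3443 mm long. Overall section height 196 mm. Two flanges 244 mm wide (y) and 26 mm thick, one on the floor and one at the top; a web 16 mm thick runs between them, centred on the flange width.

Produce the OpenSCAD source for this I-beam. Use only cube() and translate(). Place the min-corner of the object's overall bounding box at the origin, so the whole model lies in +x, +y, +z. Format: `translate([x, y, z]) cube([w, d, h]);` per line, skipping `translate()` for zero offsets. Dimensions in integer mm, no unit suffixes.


cube([3443, 244, 26]);
translate([0, 114, 26]) cube([3443, 16, 144]);
translate([0, 0, 170]) cube([3443, 244, 26]);


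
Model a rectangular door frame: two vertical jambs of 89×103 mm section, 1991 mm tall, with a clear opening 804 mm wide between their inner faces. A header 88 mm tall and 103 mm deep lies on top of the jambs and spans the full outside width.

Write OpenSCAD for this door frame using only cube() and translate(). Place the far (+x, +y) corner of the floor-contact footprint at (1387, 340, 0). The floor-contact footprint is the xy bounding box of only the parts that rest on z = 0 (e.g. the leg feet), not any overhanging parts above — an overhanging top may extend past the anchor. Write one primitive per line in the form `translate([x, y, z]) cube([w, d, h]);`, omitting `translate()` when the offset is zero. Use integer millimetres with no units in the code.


translate([405, 237, 0]) cube([89, 103, 1991]);
translate([1298, 237, 0]) cube([89, 103, 1991]);
translate([405, 237, 1991]) cube([982, 103, 88]);
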